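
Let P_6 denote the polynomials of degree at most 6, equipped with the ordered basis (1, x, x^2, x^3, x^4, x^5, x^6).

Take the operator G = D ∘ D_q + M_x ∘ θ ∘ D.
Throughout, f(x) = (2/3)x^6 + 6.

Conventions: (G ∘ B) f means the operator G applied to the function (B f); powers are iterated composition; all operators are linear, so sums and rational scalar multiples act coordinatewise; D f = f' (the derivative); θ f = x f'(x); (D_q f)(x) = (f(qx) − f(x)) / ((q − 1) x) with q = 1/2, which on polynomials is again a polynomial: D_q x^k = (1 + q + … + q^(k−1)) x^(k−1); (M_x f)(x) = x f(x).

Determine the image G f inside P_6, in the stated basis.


D_q f = (21/16)x^5
D D_q f = (105/16)x^4
D f = 4x^5
θ D f = 20x^5
M_x θ D f = 20x^6
(D ∘ D_q + M_x ∘ θ ∘ D) f = 20x^6 + (105/16)x^4

g(x) = 20x^6 + (105/16)x^4


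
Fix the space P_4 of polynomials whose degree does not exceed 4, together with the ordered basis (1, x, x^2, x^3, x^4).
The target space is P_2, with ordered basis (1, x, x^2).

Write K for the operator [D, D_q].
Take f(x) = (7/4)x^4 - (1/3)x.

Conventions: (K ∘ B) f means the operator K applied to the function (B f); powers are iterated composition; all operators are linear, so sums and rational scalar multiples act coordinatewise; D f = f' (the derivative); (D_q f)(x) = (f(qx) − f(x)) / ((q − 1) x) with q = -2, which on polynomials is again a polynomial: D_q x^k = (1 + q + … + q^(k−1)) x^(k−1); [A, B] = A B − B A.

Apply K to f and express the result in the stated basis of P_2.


D_q f = -(35/4)x^3 - 1/3
D D_q f = -(105/4)x^2
D f = 7x^3 - 1/3
D_q D f = 21x^2
[D, D_q] f = -(189/4)x^2

g(x) = -(189/4)x^2


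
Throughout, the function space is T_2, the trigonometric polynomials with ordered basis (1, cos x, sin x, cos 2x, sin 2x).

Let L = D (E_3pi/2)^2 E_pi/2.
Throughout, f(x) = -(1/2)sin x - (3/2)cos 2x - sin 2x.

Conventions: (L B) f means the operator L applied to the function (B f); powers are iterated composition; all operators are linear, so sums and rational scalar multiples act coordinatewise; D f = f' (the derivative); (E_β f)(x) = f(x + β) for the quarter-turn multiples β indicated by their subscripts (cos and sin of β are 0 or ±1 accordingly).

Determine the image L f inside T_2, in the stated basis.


the image equals g(x) = -(1/2)sin x + 2cos 2x - 3sin 2x

E_pi/2 f = -(1/2)cos x + (3/2)cos 2x + sin 2x
E_3pi/2 E_pi/2 f = -(1/2)sin x - (3/2)cos 2x - sin 2x
E_3pi/2 E_3pi/2 E_pi/2 f = (1/2)cos x + (3/2)cos 2x + sin 2x
D (E_3pi/2)^2 E_pi/2 f = -(1/2)sin x + 2cos 2x - 3sin 2x


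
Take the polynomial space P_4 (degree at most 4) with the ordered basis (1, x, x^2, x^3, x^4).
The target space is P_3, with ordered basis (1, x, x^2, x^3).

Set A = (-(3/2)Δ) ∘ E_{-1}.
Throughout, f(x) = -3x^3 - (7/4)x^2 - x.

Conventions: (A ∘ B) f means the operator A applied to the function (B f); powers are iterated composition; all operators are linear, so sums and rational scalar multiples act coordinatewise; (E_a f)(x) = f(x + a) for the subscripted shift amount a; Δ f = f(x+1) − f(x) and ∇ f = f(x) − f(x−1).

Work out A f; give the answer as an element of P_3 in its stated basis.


the image equals g(x) = (27/2)x^2 - (33/4)x + 27/8

E_{-1} f = -3x^3 + (29/4)x^2 - (13/2)x + 9/4
Δ E_{-1} f = -9x^2 + (11/2)x - 9/4
(-(3/2)Δ) E_{-1} f = (27/2)x^2 - (33/4)x + 27/8


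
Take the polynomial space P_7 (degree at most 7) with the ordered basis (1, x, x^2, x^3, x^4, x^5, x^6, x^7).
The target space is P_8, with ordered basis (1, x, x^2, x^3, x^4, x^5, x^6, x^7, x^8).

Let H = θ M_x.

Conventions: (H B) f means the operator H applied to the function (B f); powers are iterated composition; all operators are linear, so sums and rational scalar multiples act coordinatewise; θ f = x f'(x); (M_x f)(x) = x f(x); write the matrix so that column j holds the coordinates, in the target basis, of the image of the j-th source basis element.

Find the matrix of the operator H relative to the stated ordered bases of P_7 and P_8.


image of 1: x
image of x: 2x^2
image of x^2: 3x^3
image of x^3: 4x^4
image of x^4: 5x^5
image of x^5: 6x^6
image of x^6: 7x^7
image of x^7: 8x^8
each image's coordinates form column j of the matrix

the matrix is [[0, 0, 0, 0, 0, 0, 0, 0]; [1, 0, 0, 0, 0, 0, 0, 0]; [0, 2, 0, 0, 0, 0, 0, 0]; [0, 0, 3, 0, 0, 0, 0, 0]; [0, 0, 0, 4, 0, 0, 0, 0]; [0, 0, 0, 0, 5, 0, 0, 0]; [0, 0, 0, 0, 0, 6, 0, 0]; [0, 0, 0, 0, 0, 0, 7, 0]; [0, 0, 0, 0, 0, 0, 0, 8]] (rows listed top to bottom)


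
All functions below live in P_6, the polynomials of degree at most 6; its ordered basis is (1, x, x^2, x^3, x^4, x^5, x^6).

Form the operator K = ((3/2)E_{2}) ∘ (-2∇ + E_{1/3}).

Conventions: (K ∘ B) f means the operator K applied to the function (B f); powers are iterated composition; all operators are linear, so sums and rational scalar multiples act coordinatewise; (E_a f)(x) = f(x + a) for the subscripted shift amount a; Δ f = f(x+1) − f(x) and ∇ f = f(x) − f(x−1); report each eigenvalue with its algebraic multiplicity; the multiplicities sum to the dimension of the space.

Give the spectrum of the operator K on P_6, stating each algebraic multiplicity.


image of 1: 3/2
image of x: (3/2)x + 1/2
image of x^2: (3/2)x^2 + x - 5/6
image of x^3: (3/2)x^3 + (3/2)x^2 - (5/2)x - 35/18
image of x^4: (3/2)x^4 + 2x^3 - 5x^2 - (70/9)x - 29/54
image of x^5: (3/2)x^5 + (5/2)x^4 - (25/3)x^3 - (175/9)x^2 - (145/54)x + 1741/162
image of x^6: (3/2)x^6 + 3x^5 - (25/2)x^4 - (350/9)x^3 - (145/18)x^2 + (1741/27)x + 25795/486
the matrix is upper triangular; its diagonal is (3/2, 3/2, 3/2, 3/2, 3/2, 3/2, 3/2)
for a triangular matrix the eigenvalues are the diagonal entries, with algebraic multiplicity their repetition count

λ = 3/2 (multiplicity 7)


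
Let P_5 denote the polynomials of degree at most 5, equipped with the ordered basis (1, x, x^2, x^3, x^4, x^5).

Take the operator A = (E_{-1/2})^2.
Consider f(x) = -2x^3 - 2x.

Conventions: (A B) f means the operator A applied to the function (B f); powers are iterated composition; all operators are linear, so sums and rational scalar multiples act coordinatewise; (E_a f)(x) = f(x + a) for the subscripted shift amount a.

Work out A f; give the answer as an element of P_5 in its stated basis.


E_{-1/2} f = -2x^3 + 3x^2 - (7/2)x + 5/4
E_{-1/2} E_{-1/2} f = -2x^3 + 6x^2 - 8x + 4

the result is g(x) = -2x^3 + 6x^2 - 8x + 4


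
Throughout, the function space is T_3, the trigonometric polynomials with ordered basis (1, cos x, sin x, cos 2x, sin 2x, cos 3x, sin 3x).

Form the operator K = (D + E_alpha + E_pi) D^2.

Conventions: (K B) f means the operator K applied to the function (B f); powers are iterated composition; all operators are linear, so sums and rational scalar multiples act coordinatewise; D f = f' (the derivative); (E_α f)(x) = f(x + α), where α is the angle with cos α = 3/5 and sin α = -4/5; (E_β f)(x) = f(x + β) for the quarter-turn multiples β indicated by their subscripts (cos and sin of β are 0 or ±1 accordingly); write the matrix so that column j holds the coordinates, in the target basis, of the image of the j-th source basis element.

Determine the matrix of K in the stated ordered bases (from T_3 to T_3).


image of 1: 0
image of cos x: (2/5)cos x + (1/5)sin x
image of sin x: -(1/5)cos x + (2/5)sin x
image of cos 2x: -(72/25)cos 2x + (104/25)sin 2x
image of sin 2x: -(104/25)cos 2x - (72/25)sin 2x
image of cos 3x: (2178/125)cos 3x + (2979/125)sin 3x
image of sin 3x: -(2979/125)cos 3x + (2178/125)sin 3x
each image's coordinates form column j of the matrix

the matrix is [[0, 0, 0, 0, 0, 0, 0]; [0, 2/5, -1/5, 0, 0, 0, 0]; [0, 1/5, 2/5, 0, 0, 0, 0]; [0, 0, 0, -72/25, -104/25, 0, 0]; [0, 0, 0, 104/25, -72/25, 0, 0]; [0, 0, 0, 0, 0, 2178/125, -2979/125]; [0, 0, 0, 0, 0, 2979/125, 2178/125]] (rows listed top to bottom)


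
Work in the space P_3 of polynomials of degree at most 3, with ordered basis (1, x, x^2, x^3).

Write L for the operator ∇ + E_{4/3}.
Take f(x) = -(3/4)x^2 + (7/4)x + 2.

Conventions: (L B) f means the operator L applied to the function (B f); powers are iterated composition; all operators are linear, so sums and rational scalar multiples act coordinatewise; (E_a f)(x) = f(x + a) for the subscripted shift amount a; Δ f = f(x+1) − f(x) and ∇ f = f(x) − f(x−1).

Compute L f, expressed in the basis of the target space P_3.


the image equals g(x) = -(3/4)x^2 - (7/4)x + 11/2

∇ f = -(3/2)x + 5/2
E_{4/3} f = -(3/4)x^2 - (1/4)x + 3
(∇ + E_{4/3}) f = -(3/4)x^2 - (7/4)x + 11/2


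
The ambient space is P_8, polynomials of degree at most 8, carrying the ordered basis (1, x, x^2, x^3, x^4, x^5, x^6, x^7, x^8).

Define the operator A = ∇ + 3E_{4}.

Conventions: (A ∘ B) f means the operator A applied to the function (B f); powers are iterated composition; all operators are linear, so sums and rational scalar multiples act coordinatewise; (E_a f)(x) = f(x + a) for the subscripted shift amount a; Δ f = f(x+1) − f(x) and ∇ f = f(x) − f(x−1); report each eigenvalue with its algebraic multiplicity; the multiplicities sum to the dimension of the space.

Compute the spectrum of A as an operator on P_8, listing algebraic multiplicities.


image of 1: 3
image of x: 3x + 13
image of x^2: 3x^2 + 26x + 47
image of x^3: 3x^3 + 39x^2 + 141x + 193
image of x^4: 3x^4 + 52x^3 + 282x^2 + 772x + 767
image of x^5: 3x^5 + 65x^4 + 470x^3 + 1930x^2 + 3835x + 3073
image of x^6: 3x^6 + 78x^5 + 705x^4 + 3860x^3 + 11505x^2 + 18438x + 12287
image of x^7: 3x^7 + 91x^6 + 987x^5 + 6755x^4 + 26845x^3 + 64533x^2 + 86009x + 49153
image of x^8: 3x^8 + 104x^7 + 1316x^6 + 10808x^5 + 53690x^4 + 172088x^3 + 344036x^2 + 393224x + 196607
the matrix is upper triangular; its diagonal is (3, 3, 3, 3, 3, 3, 3, 3, 3)
for a triangular matrix the eigenvalues are the diagonal entries, with algebraic multiplicity their repetition count

λ = 3 (multiplicity 9)


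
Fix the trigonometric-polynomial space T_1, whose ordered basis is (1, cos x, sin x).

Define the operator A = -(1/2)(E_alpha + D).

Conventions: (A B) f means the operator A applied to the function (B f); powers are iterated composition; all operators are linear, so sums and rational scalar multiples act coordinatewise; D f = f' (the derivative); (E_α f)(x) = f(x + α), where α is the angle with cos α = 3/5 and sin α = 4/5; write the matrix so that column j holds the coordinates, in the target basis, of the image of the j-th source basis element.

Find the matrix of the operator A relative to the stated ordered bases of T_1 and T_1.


the matrix is [[-1/2, 0, 0]; [0, -3/10, -9/10]; [0, 9/10, -3/10]] (rows listed top to bottom)

image of 1: -1/2
image of cos x: -(3/10)cos x + (9/10)sin x
image of sin x: -(9/10)cos x - (3/10)sin x
each image's coordinates form column j of the matrix


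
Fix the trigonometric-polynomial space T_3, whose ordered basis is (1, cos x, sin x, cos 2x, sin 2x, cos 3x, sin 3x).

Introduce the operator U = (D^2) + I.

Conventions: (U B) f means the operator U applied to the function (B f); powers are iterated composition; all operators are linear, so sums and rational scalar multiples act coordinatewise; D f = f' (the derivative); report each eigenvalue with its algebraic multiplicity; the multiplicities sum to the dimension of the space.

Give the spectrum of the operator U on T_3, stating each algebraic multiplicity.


image of 1: 1
image of cos x: 0
image of sin x: 0
image of cos 2x: -3cos 2x
image of sin 2x: -3sin 2x
image of cos 3x: -8cos 3x
image of sin 3x: -8sin 3x
the matrix is diagonal; its diagonal is (1, 0, 0, -3, -3, -8, -8)
for a triangular matrix the eigenvalues are the diagonal entries, with algebraic multiplicity their repetition count

λ = -8 (multiplicity 2), λ = -3 (multiplicity 2), λ = 0 (multiplicity 2), λ = 1 (multiplicity 1)


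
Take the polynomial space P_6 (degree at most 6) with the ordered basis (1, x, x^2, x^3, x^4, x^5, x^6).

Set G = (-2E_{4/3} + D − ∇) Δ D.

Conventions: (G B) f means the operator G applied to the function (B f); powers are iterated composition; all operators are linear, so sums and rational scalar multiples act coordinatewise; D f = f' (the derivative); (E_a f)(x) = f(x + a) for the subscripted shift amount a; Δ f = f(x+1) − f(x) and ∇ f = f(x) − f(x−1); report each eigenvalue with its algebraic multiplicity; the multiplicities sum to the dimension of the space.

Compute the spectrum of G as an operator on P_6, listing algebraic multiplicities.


image of 1: 0
image of x: 0
image of x^2: -4
image of x^3: -12x - 22
image of x^4: -24x^2 - 88x - 212/3
image of x^5: -40x^3 - 220x^2 - (1060/3)x - 6880/27
image of x^6: -60x^4 - 440x^3 - 1060x^2 - (13760/9)x - 20234/27
the matrix is upper triangular; its diagonal is (0, 0, 0, 0, 0, 0, 0)
for a triangular matrix the eigenvalues are the diagonal entries, with algebraic multiplicity their repetition count

λ = 0 (multiplicity 7)


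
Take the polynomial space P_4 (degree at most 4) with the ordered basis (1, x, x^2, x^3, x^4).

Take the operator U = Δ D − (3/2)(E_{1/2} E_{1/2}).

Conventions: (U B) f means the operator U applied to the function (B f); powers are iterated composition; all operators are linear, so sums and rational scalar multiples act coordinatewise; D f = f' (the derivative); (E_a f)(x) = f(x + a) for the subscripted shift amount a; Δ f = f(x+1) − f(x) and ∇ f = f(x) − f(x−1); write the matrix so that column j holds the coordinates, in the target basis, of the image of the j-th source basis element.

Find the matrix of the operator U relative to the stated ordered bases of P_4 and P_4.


the matrix is [[-3/2, -3/2, 1/2, 3/2, 5/2]; [0, -3/2, -3, 3/2, 6]; [0, 0, -3/2, -9/2, 3]; [0, 0, 0, -3/2, -6]; [0, 0, 0, 0, -3/2]] (rows listed top to bottom)

image of 1: -3/2
image of x: -(3/2)x - 3/2
image of x^2: -(3/2)x^2 - 3x + 1/2
image of x^3: -(3/2)x^3 - (9/2)x^2 + (3/2)x + 3/2
image of x^4: -(3/2)x^4 - 6x^3 + 3x^2 + 6x + 5/2
each image's coordinates form column j of the matrix


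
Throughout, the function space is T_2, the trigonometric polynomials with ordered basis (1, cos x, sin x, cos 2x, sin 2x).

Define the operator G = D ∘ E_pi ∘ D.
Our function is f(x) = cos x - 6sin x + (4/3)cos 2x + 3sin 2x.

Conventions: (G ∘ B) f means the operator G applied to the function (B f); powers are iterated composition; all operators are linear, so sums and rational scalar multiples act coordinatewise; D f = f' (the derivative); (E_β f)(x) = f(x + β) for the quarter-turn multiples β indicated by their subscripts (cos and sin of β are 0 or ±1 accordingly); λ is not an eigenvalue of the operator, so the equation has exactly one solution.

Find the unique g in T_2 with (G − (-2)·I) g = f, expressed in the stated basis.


write g with unknown coordinates in the stated basis and equate coefficients in (G − (-2)·I) g = f
solving from the highest basis element down gives g = (1/3)cos x - 2sin x - (2/3)cos 2x - (3/2)sin 2x
check: G g = (1/3)cos x - 2sin x + (8/3)cos 2x + 6sin 2x
so G g − (-2)·g = cos x - 6sin x + (4/3)cos 2x + 3sin 2x = f ✓

g(x) = (1/3)cos x - 2sin x - (2/3)cos 2x - (3/2)sin 2x


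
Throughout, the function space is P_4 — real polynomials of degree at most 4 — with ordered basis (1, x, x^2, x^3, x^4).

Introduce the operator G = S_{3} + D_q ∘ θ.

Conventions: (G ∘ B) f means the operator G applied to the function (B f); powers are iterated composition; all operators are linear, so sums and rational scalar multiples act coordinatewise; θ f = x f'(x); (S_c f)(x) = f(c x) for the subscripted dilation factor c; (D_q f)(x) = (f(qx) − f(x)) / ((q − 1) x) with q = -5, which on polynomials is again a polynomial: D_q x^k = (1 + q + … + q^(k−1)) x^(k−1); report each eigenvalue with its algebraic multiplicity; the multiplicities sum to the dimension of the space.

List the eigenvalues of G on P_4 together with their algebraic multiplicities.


λ = 1 (multiplicity 1), λ = 3 (multiplicity 1), λ = 9 (multiplicity 1), λ = 27 (multiplicity 1), λ = 81 (multiplicity 1)

image of 1: 1
image of x: 3x + 1
image of x^2: 9x^2 - 8x
image of x^3: 27x^3 + 63x^2
image of x^4: 81x^4 - 416x^3
the matrix is upper triangular; its diagonal is (1, 3, 9, 27, 81)
for a triangular matrix the eigenvalues are the diagonal entries, with algebraic multiplicity their repetition count


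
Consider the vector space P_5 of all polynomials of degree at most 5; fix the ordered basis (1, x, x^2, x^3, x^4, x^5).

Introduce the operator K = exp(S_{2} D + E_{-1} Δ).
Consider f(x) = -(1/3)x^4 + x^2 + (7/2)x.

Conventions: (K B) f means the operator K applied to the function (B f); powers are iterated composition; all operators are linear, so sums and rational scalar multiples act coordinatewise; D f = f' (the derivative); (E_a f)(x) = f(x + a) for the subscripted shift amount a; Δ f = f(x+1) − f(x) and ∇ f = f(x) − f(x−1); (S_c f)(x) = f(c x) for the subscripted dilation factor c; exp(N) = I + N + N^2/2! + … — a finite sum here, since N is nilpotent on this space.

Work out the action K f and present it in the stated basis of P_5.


g(x) = -(1/3)x^4 - 12x^3 - 87x^2 - (887/6)x - 40

order-1 term: -12x^3 + 2x^2 + (14/3)x + 19/3
order-2 term: -90x^2 + 24x - 7/3
order-3 term: -180x + 46
order-4 term: -90
the series for exp(S_{2} D + E_{-1} Δ) f terminates at order 4
exp(S_{2} D + E_{-1} Δ) f = -(1/3)x^4 - 12x^3 - 87x^2 - (887/6)x - 40


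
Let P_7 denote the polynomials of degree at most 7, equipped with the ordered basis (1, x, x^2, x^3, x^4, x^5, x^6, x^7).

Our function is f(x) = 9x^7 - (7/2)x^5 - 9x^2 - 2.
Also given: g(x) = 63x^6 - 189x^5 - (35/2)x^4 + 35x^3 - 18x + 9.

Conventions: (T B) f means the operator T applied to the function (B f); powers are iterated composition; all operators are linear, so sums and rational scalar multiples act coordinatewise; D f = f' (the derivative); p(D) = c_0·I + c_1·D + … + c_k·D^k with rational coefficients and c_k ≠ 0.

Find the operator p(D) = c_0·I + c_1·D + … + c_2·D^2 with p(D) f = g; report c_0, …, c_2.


D^0 f = 9x^7 - (7/2)x^5 - 9x^2 - 2
D^1 f = 63x^6 - (35/2)x^4 - 18x
D^2 f = 378x^5 - 70x^3 - 18
matching coefficients of g against c_0 f + c_1 Df + … from the top degree down determines the c_i
solution: c_0 = 0, c_1 = 1, c_2 = -1/2

c_0 = 0, c_1 = 1, c_2 = -1/2


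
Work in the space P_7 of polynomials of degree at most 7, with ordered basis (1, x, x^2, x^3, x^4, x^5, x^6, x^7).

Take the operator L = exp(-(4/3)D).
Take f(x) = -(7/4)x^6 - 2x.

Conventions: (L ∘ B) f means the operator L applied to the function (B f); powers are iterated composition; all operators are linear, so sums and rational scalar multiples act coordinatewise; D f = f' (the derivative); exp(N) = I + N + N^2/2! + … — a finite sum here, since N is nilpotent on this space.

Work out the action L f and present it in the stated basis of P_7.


g(x) = -(7/4)x^6 + 14x^5 - (140/3)x^4 + (2240/27)x^3 - (2240/27)x^2 + (3422/81)x - 5224/729

order-1 term: 14x^5 + 8/3
order-2 term: -(140/3)x^4
order-3 term: (2240/27)x^3
order-4 term: -(2240/27)x^2
order-5 term: (3584/81)x
order-6 term: -7168/729
the series for exp(-(4/3)D) f terminates at order 6
exp(-(4/3)D) f = -(7/4)x^6 + 14x^5 - (140/3)x^4 + (2240/27)x^3 - (2240/27)x^2 + (3422/81)x - 5224/729


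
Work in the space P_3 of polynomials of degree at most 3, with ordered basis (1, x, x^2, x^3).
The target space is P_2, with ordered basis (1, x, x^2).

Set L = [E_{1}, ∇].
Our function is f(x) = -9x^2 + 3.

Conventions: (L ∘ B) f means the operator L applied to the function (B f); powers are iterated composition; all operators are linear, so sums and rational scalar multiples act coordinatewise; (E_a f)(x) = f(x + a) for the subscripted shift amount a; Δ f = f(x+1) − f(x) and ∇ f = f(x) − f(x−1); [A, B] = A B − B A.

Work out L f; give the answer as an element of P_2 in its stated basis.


the result is g(x) = 0

∇ f = -18x + 9
E_{1} ∇ f = -18x - 9
E_{1} f = -9x^2 - 18x - 6
∇ E_{1} f = -18x - 9
[E_{1}, ∇] f = 0


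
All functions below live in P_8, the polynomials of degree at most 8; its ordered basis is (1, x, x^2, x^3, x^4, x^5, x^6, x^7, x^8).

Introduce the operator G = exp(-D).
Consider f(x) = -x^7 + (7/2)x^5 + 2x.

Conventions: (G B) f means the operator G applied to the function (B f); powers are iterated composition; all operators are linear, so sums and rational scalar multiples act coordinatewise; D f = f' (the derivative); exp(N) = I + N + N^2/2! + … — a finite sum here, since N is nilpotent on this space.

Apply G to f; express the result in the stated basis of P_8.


order-1 term: 7x^6 - (35/2)x^4 - 2
order-2 term: -21x^5 + 35x^3
order-3 term: 35x^4 - 35x^2
order-4 term: -35x^3 + (35/2)x
order-5 term: 21x^2 - 7/2
order-6 term: -7x
order-7 term: 1
the series for exp(-D) f terminates at order 7
exp(-D) f = -x^7 + 7x^6 - (35/2)x^5 + (35/2)x^4 - 14x^2 + (25/2)x - 9/2

g(x) = -x^7 + 7x^6 - (35/2)x^5 + (35/2)x^4 - 14x^2 + (25/2)x - 9/2


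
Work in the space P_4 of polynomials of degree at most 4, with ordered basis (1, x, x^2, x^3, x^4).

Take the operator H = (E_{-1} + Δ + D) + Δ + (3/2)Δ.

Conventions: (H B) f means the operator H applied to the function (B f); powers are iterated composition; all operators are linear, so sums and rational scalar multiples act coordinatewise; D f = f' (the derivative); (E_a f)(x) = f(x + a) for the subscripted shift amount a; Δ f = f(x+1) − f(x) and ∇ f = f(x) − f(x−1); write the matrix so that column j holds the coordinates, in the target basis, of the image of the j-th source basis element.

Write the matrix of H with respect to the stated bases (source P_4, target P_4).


image of 1: 1
image of x: x + 7/2
image of x^2: x^2 + 7x + 9/2
image of x^3: x^3 + (21/2)x^2 + (27/2)x + 5/2
image of x^4: x^4 + 14x^3 + 27x^2 + 10x + 9/2
each image's coordinates form column j of the matrix

the matrix is [[1, 7/2, 9/2, 5/2, 9/2]; [0, 1, 7, 27/2, 10]; [0, 0, 1, 21/2, 27]; [0, 0, 0, 1, 14]; [0, 0, 0, 0, 1]] (rows listed top to bottom)


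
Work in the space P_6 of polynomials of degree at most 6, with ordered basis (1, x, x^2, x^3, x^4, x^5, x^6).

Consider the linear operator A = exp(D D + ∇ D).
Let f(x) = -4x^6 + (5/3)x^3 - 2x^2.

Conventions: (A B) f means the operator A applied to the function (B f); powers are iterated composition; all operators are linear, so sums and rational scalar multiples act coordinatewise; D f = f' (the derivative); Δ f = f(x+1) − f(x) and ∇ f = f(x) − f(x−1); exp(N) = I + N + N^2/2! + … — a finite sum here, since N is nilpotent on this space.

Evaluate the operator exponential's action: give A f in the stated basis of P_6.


the image equals g(x) = -4x^6 - 240x^4 + (725/3)x^3 - 3122x^2 + 3020x - 5197

order-1 term: -240x^4 + 240x^3 - 240x^2 + 140x - 37
order-2 term: -2880x^2 + 2880x - 1320
order-3 term: -3840
the series for exp(D D + ∇ D) f terminates at order 3
exp(D D + ∇ D) f = -4x^6 - 240x^4 + (725/3)x^3 - 3122x^2 + 3020x - 5197


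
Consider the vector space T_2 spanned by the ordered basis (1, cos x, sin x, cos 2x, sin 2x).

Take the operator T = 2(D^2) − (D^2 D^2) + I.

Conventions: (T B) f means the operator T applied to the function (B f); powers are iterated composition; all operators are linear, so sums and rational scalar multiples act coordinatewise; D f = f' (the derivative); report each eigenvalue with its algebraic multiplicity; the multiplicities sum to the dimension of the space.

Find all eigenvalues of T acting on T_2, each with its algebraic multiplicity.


λ = -23 (multiplicity 2), λ = -2 (multiplicity 2), λ = 1 (multiplicity 1)

image of 1: 1
image of cos x: -2cos x
image of sin x: -2sin x
image of cos 2x: -23cos 2x
image of sin 2x: -23sin 2x
the matrix is diagonal; its diagonal is (1, -2, -2, -23, -23)
for a triangular matrix the eigenvalues are the diagonal entries, with algebraic multiplicity their repetition count


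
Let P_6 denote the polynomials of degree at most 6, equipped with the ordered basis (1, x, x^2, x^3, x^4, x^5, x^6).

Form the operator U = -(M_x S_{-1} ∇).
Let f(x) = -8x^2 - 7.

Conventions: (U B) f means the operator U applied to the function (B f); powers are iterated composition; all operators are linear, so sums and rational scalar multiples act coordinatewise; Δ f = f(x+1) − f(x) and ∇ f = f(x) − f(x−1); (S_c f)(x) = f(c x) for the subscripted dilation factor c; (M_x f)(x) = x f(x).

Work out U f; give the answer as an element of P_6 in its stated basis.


the result is g(x) = -16x^2 - 8x

∇ f = -16x + 8
S_{-1} ∇ f = 16x + 8
M_x S_{-1} ∇ f = 16x^2 + 8x
(-(M_x S_{-1} ∇)) f = -16x^2 - 8x


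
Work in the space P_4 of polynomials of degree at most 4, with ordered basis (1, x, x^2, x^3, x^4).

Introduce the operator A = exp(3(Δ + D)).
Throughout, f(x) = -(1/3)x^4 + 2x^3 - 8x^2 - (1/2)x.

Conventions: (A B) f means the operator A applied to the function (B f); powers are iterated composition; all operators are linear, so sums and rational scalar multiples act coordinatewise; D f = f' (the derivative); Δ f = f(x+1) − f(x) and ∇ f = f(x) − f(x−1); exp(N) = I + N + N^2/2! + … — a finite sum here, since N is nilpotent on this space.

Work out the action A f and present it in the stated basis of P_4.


order-1 term: -8x^3 + 30x^2 - 82x - 22
order-2 term: -72x^2 + 144x - 213
order-3 term: -288x + 216
order-4 term: -432
the series for exp(3(Δ + D)) f terminates at order 4
exp(3(Δ + D)) f = -(1/3)x^4 - 6x^3 - 50x^2 - (453/2)x - 451

the image equals g(x) = -(1/3)x^4 - 6x^3 - 50x^2 - (453/2)x - 451


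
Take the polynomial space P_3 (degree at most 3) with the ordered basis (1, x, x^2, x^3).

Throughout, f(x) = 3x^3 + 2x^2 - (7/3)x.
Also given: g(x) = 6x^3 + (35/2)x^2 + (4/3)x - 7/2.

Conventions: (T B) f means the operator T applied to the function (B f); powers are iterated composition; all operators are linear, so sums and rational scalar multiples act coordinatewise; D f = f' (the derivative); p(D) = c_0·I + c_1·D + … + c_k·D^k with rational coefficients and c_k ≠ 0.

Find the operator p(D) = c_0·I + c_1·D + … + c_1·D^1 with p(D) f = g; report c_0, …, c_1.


D^0 f = 3x^3 + 2x^2 - (7/3)x
D^1 f = 9x^2 + 4x - 7/3
matching coefficients of g against c_0 f + c_1 Df + … from the top degree down determines the c_i
solution: c_0 = 2, c_1 = 3/2

p(D) = 2·I + (3/2)·D, i.e. c_0 = 2, c_1 = 3/2


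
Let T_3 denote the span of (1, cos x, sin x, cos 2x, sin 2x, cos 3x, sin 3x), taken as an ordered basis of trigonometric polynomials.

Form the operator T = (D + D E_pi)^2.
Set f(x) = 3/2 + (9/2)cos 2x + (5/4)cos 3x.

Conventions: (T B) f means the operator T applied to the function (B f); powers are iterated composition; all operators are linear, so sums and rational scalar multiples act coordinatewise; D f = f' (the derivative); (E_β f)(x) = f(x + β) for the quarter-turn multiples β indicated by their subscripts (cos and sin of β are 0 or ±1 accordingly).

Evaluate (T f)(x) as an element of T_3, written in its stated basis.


g(x) = -72cos 2x

D f = -9sin 2x - (15/4)sin 3x
E_pi f = 3/2 + (9/2)cos 2x - (5/4)cos 3x
D E_pi f = -9sin 2x + (15/4)sin 3x
(D + D E_pi) f = -18sin 2x
D (D + D E_pi) f = -36cos 2x
E_pi (D + D E_pi) f = -18sin 2x
D E_pi (D + D E_pi) f = -36cos 2x
(D + D E_pi) (D + D E_pi) f = -72cos 2x


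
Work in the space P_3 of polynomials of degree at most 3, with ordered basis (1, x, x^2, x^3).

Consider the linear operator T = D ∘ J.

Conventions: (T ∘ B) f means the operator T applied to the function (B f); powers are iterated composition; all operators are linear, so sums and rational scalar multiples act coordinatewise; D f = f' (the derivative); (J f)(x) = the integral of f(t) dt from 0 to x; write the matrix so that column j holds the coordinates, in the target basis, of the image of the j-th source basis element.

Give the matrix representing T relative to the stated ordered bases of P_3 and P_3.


image of 1: 1
image of x: x
image of x^2: x^2
image of x^3: x^3
each image's coordinates form column j of the matrix

the matrix is [[1, 0, 0, 0]; [0, 1, 0, 0]; [0, 0, 1, 0]; [0, 0, 0, 1]] (rows listed top to bottom)


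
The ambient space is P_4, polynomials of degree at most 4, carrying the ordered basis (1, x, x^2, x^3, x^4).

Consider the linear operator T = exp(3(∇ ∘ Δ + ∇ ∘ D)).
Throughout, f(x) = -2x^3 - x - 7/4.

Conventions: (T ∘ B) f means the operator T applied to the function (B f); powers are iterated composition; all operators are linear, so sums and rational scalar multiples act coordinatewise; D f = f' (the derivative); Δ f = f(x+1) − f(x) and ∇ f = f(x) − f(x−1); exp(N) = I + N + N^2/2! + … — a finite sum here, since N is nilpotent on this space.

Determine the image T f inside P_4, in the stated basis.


the result is g(x) = -2x^3 - 73x + 65/4

order-1 term: -72x + 18
the series for exp(3(∇ ∘ Δ + ∇ ∘ D)) f terminates at order 1
exp(3(∇ ∘ Δ + ∇ ∘ D)) f = -2x^3 - 73x + 65/4


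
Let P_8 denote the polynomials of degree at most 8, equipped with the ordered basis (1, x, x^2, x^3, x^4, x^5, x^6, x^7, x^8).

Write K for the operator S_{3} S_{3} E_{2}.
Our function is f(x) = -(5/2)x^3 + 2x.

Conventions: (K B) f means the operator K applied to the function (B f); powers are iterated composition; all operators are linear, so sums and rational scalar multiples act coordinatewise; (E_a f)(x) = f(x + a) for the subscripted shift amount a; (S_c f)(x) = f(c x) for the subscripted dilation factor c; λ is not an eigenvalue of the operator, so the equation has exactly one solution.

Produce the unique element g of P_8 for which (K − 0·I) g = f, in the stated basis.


the image equals g(x) = -(5/1458)x^3 + (5/243)x^2 + (44/243)x - 304/729

write g with unknown coordinates in the stated basis and equate coefficients in (K − 0·I) g = f
solving from the highest basis element down gives g = -(5/1458)x^3 + (5/243)x^2 + (44/243)x - 304/729
check: K g = -(5/2)x^3 + 2x
so K g − 0·g = -(5/2)x^3 + 2x = f ✓


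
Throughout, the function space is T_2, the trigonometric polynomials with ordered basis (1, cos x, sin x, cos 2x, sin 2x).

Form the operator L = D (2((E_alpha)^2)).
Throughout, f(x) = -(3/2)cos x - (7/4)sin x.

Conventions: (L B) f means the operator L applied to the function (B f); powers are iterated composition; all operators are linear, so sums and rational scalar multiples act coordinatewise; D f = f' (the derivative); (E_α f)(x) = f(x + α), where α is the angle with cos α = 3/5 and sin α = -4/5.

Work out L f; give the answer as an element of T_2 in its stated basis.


the image equals g(x) = -(19/10)cos x - (21/5)sin x

E_alpha f = (1/2)cos x - (9/4)sin x
E_alpha E_alpha f = (21/10)cos x - (19/20)sin x
(2((E_alpha)^2)) f = (21/5)cos x - (19/10)sin x
D (2((E_alpha)^2)) f = -(19/10)cos x - (21/5)sin x


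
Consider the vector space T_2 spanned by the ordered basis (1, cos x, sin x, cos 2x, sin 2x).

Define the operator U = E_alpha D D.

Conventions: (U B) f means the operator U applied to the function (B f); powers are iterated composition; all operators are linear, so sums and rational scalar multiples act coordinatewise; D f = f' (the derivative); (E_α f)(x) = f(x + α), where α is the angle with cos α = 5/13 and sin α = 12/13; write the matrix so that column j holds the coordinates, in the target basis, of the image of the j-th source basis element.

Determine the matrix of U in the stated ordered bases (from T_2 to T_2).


the matrix is [[0, 0, 0, 0, 0]; [0, -5/13, -12/13, 0, 0]; [0, 12/13, -5/13, 0, 0]; [0, 0, 0, 476/169, -480/169]; [0, 0, 0, 480/169, 476/169]] (rows listed top to bottom)

image of 1: 0
image of cos x: -(5/13)cos x + (12/13)sin x
image of sin x: -(12/13)cos x - (5/13)sin x
image of cos 2x: (476/169)cos 2x + (480/169)sin 2x
image of sin 2x: -(480/169)cos 2x + (476/169)sin 2x
each image's coordinates form column j of the matrix


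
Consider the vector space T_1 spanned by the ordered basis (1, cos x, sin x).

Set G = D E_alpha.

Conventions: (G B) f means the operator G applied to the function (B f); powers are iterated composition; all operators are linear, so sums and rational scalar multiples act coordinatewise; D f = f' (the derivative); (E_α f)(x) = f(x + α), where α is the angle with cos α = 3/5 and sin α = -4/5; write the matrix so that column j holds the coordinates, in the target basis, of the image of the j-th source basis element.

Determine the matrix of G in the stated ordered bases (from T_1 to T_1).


the matrix is [[0, 0, 0]; [0, 4/5, 3/5]; [0, -3/5, 4/5]] (rows listed top to bottom)

image of 1: 0
image of cos x: (4/5)cos x - (3/5)sin x
image of sin x: (3/5)cos x + (4/5)sin x
each image's coordinates form column j of the matrix


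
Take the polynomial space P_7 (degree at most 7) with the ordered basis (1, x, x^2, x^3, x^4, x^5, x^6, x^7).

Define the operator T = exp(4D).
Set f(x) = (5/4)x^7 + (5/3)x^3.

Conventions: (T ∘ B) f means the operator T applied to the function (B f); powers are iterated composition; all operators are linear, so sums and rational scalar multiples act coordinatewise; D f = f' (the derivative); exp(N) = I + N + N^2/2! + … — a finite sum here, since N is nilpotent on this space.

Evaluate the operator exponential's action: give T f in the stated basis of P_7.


the result is g(x) = (5/4)x^7 + 35x^6 + 420x^5 + 2800x^4 + (33605/3)x^3 + 26900x^2 + 35920x + 61760/3

order-1 term: 35x^6 + 20x^2
order-2 term: 420x^5 + 80x
order-3 term: 2800x^4 + 320/3
order-4 term: 11200x^3
order-5 term: 26880x^2
order-6 term: 35840x
order-7 term: 20480
the series for exp(4D) f terminates at order 7
exp(4D) f = (5/4)x^7 + 35x^6 + 420x^5 + 2800x^4 + (33605/3)x^3 + 26900x^2 + 35920x + 61760/3


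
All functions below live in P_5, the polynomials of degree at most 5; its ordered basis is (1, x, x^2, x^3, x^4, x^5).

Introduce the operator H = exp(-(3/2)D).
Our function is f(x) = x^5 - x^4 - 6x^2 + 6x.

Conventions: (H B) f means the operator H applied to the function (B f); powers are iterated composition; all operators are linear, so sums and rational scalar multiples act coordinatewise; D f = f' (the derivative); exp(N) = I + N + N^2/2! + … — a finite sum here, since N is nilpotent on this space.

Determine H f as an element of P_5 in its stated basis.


g(x) = x^5 - (17/2)x^4 + (57/2)x^3 - (213/4)x^2 + (1005/16)x - 1125/32

order-1 term: -(15/2)x^4 + 6x^3 + 18x - 9
order-2 term: (45/2)x^3 - (27/2)x^2 - 27/2
order-3 term: -(135/4)x^2 + (27/2)x
order-4 term: (405/16)x - 81/16
order-5 term: -243/32
the series for exp(-(3/2)D) f terminates at order 5
exp(-(3/2)D) f = x^5 - (17/2)x^4 + (57/2)x^3 - (213/4)x^2 + (1005/16)x - 1125/32


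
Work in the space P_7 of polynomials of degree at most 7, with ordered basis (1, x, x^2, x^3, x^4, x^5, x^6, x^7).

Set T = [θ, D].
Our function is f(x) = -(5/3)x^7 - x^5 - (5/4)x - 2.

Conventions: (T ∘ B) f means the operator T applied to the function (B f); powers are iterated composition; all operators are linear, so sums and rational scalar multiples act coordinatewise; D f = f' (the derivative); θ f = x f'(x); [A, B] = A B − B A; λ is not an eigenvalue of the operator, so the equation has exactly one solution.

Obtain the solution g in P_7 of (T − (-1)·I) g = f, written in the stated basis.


write g with unknown coordinates in the stated basis and equate coefficients in (T − (-1)·I) g = f
solving from the highest basis element down gives g = -(5/3)x^7 - (35/3)x^6 - 71x^5 - 355x^4 - 1420x^3 - 4260x^2 - (34085/4)x - 34093/4
check: T g = (35/3)x^6 + 70x^5 + 355x^4 + 1420x^3 + 4260x^2 + 8520x + 34085/4
so T g − (-1)·g = -(5/3)x^7 - x^5 - (5/4)x - 2 = f ✓

the image equals g(x) = -(5/3)x^7 - (35/3)x^6 - 71x^5 - 355x^4 - 1420x^3 - 4260x^2 - (34085/4)x - 34093/4


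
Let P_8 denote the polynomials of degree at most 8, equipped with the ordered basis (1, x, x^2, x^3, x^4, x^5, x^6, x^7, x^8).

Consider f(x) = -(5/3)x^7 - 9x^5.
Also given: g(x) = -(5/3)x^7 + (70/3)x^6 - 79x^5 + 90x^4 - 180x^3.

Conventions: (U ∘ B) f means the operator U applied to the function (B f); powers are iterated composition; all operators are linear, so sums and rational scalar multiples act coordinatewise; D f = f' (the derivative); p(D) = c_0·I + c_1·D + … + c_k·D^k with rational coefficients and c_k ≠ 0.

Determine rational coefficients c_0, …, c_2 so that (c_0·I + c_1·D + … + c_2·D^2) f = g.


c_0 = 1, c_1 = -2, c_2 = 1

D^0 f = -(5/3)x^7 - 9x^5
D^1 f = -(35/3)x^6 - 45x^4
D^2 f = -70x^5 - 180x^3
matching coefficients of g against c_0 f + c_1 Df + … from the top degree down determines the c_i
solution: c_0 = 1, c_1 = -2, c_2 = 1


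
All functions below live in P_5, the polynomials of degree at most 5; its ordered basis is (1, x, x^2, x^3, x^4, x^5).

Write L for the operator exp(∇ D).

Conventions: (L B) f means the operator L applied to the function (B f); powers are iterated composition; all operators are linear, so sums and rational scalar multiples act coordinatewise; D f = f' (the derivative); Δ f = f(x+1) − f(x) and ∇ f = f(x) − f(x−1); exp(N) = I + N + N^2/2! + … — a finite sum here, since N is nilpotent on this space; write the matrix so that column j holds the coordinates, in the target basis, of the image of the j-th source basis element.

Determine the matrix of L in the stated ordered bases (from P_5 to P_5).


the matrix is [[1, 0, 2, -3, 16, -65]; [0, 1, 0, 6, -12, 80]; [0, 0, 1, 0, 12, -30]; [0, 0, 0, 1, 0, 20]; [0, 0, 0, 0, 1, 0]; [0, 0, 0, 0, 0, 1]] (rows listed top to bottom)

image of 1: 1
image of x: x
image of x^2: x^2 + 2
image of x^3: x^3 + 6x - 3
image of x^4: x^4 + 12x^2 - 12x + 16
image of x^5: x^5 + 20x^3 - 30x^2 + 80x - 65
each image's coordinates form column j of the matrix


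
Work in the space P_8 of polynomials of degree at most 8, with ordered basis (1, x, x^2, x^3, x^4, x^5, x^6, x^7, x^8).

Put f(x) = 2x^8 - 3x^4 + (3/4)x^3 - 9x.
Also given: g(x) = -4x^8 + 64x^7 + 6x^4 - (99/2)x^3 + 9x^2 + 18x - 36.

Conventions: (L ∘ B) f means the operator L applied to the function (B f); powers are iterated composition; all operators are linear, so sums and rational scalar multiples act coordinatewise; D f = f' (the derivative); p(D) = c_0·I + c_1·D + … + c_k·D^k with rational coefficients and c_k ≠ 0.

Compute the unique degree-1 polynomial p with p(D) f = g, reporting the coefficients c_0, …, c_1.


D^0 f = 2x^8 - 3x^4 + (3/4)x^3 - 9x
D^1 f = 16x^7 - 12x^3 + (9/4)x^2 - 9
matching coefficients of g against c_0 f + c_1 Df + … from the top degree down determines the c_i
solution: c_0 = -2, c_1 = 4

p(D) = -2·I + 4·D, i.e. c_0 = -2, c_1 = 4


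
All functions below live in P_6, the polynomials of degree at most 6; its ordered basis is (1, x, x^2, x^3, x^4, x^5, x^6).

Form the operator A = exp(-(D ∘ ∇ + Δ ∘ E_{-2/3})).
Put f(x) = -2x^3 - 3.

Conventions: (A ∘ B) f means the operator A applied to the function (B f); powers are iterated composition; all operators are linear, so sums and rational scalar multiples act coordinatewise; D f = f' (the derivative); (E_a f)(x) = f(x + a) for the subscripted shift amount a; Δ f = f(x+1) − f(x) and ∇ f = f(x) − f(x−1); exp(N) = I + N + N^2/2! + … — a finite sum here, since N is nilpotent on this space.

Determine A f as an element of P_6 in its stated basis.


the result is g(x) = -2x^3 + 6x^2 + 4x - 49/3

order-1 term: 6x^2 + 10x - 16/3
order-2 term: -6x - 10
order-3 term: 2
the series for exp(-(D ∘ ∇ + Δ ∘ E_{-2/3})) f terminates at order 3
exp(-(D ∘ ∇ + Δ ∘ E_{-2/3})) f = -2x^3 + 6x^2 + 4x - 49/3


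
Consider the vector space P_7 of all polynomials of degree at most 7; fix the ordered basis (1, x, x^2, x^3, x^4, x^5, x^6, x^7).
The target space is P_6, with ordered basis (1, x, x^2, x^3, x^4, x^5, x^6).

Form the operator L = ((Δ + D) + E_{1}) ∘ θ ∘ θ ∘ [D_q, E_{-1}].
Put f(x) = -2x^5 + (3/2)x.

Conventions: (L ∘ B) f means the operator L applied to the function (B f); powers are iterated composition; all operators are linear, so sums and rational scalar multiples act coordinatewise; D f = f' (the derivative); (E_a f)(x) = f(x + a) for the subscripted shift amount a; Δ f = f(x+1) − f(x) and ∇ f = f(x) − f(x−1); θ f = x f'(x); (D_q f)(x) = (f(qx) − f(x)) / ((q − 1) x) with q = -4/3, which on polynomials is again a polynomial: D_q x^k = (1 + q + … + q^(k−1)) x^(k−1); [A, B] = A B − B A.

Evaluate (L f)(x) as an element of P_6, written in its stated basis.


the image equals g(x) = -(2198/9)x^3 - (59570/27)x^2 - (124712/81)x - 1736/3

E_{-1} f = -2x^5 + 10x^4 - 20x^3 + 20x^2 - (17/2)x + 1/2
D_q E_{-1} f = -(362/81)x^4 - (250/27)x^3 - (260/9)x^2 - (20/3)x - 17/2
D_q f = -(362/81)x^4 + 3/2
E_{-1} D_q f = -(362/81)x^4 + (1448/81)x^3 - (724/27)x^2 + (1448/81)x - 481/162
[D_q, E_{-1}] f = -(2198/81)x^3 - (56/27)x^2 - (1988/81)x - 448/81
θ [D_q, E_{-1}] f = -(2198/27)x^3 - (112/27)x^2 - (1988/81)x
θ θ [D_q, E_{-1}] f = -(2198/9)x^3 - (224/27)x^2 - (1988/81)x
Δ (θ ∘ θ) [D_q, E_{-1}] f = -(2198/3)x^2 - (20230/27)x - 22442/81
D (θ ∘ θ) [D_q, E_{-1}] f = -(2198/3)x^2 - (448/27)x - 1988/81
(Δ + D) (θ ∘ θ) [D_q, E_{-1}] f = -(4396/3)x^2 - (20678/27)x - 24430/81
E_{1} (θ ∘ θ) [D_q, E_{-1}] f = -(2198/9)x^3 - (20006/27)x^2 - (62678/81)x - 22442/81
((Δ + D) + E_{1}) (θ ∘ θ) [D_q, E_{-1}] f = -(2198/9)x^3 - (59570/27)x^2 - (124712/81)x - 1736/3
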